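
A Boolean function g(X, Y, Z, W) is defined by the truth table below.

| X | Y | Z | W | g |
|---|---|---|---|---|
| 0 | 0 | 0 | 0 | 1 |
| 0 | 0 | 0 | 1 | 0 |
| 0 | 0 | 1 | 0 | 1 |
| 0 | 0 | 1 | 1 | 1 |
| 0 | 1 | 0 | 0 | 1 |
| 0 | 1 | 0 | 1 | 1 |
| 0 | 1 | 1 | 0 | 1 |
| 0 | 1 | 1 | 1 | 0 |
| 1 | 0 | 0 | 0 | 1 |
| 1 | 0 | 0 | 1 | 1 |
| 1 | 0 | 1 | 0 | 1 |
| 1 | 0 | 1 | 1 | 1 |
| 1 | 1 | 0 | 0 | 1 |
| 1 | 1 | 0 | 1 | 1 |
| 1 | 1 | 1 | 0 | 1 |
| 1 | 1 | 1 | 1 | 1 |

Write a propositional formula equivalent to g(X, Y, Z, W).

g(X, Y, Z, W) = ~((((~X & ~Y) & ~Z) & W) | (((~X & Y) & Z) & W))

There are just 2 zero rows: (0,0,0,1), (0,1,1,1). Their minterms are ¬X·¬Y·¬Z·W, ¬X·Y·Z·W; the OR of those covers precisely the 0-outputs, and negating it yields g.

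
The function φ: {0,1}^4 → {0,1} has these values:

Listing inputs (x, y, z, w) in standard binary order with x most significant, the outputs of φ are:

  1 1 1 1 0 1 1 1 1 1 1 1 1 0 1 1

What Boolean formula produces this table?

φ(x, y, z, w) = ~((((~x & y) & ~z) & ~w) | (((x & y) & ~z) & w))

The 0-rows are (0,1,0,0), (1,1,0,1). Take each as a conjunction (¬x·y·¬z·¬w, x·y·¬z·w), form their disjunction, and complement — that gives a formula that is 1 everywhere φ is.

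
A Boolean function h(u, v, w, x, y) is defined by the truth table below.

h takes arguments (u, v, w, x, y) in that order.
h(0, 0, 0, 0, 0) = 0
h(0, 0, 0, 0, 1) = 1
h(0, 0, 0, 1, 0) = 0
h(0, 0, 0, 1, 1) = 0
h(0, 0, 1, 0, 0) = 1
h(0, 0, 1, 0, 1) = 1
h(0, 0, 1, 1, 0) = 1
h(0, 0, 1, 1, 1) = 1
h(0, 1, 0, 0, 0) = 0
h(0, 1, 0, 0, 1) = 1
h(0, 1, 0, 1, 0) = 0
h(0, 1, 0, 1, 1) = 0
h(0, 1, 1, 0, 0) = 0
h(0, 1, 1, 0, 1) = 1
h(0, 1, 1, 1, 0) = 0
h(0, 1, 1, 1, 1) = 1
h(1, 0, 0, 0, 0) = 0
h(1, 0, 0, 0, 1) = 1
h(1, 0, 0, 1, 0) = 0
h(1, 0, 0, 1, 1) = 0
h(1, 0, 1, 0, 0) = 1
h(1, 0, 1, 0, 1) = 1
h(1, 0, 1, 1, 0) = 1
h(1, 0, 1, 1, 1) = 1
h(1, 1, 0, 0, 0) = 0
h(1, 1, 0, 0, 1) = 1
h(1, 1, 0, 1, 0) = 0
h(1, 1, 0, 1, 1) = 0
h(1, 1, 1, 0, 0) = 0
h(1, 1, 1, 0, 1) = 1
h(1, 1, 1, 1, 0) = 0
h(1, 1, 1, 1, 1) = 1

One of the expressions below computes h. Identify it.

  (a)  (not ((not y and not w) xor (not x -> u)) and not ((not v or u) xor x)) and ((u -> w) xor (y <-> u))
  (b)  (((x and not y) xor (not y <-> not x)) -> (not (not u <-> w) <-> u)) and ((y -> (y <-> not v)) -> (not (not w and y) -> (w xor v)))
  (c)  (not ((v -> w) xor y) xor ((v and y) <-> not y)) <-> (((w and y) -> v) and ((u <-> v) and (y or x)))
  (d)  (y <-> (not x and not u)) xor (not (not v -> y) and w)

b

(a): at (0,0,0,0,1) it gives 0, but h = 1 — eliminated.
(c): at (0,0,0,0,0) it gives 1, but h = 0 — eliminated.
(d): at (0,0,0,1,0) it gives 1, but h = 0 — eliminated.
Only (b) survives; checking it on all 32 rows confirms it matches h.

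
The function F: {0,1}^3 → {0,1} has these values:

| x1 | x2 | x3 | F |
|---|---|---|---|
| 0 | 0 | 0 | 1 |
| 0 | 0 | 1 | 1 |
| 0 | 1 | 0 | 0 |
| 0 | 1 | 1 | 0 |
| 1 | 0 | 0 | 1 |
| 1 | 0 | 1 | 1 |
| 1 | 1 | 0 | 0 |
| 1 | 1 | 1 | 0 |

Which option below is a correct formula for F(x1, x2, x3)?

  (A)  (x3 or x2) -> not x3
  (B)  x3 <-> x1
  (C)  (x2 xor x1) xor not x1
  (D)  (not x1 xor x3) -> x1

C

(A) fails at (0,0,1): the formula yields 0, F is 1.
(B) fails at (0,0,1): the formula yields 0, F is 1.
(D) fails at (0,0,0): the formula yields 0, F is 1.
(C) is the remaining candidate, and it agrees with F on all 8 inputs.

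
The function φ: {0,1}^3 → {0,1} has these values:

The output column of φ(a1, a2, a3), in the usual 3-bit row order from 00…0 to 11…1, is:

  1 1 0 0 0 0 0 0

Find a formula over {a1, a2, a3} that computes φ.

φ(a1, a2, a3) = ((a1' · a2') · a3') + ((a1' · a2') · a3)

The 1-rows are (0,0,0), (0,0,1). Each contributes one minterm — ¬a1·¬a2·¬a3; ¬a1·¬a2·a3 — and their disjunction is a sum-of-products form of φ.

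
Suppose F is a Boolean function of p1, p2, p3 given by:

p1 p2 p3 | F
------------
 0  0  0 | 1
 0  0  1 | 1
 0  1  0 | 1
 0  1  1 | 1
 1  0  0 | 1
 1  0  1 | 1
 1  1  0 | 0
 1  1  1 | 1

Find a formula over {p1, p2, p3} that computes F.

Only row (1,1,0) gives 0. So F is 1 everywhere except there — the complement of the minterm p1·p2·¬p3.

F(p1, p2, p3) = ((p1 · p2) · p3')'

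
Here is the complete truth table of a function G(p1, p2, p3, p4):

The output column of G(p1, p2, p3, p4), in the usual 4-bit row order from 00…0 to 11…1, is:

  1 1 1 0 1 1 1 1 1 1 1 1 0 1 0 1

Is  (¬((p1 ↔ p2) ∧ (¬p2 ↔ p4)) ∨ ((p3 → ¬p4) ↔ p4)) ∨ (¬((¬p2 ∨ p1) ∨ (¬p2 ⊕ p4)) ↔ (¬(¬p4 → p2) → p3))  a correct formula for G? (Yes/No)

Test each input against both G and the formula:
  p1=0, p2=0, p3=0, p4=0: formula gives 1, G = 1 ✓
  p1=0, p2=0, p3=0, p4=1: formula gives 1, G = 1 ✓
  p1=0, p2=0, p3=1, p4=0: formula gives 1, G = 1 ✓
  p1=0, p2=0, p3=1, p4=1: formula gives 0, G = 0 ✓
  … (the remaining 12 rows also agree.)
All 16 rows match — the expression computes G exactly.

Yes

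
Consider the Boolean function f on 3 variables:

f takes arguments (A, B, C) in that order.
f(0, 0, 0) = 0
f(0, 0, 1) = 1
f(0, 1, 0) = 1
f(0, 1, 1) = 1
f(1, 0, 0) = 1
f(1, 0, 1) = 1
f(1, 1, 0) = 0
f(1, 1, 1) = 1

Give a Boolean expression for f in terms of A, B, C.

f(A, B, C) = ¬(((¬A ∧ ¬B) ∧ ¬C) ∨ ((A ∧ B) ∧ ¬C))

The 0-rows are (0,0,0), (1,1,0). Take each as a conjunction (¬A·¬B·¬C, A·B·¬C), form their disjunction, and complement — that gives a formula that is 1 everywhere f is.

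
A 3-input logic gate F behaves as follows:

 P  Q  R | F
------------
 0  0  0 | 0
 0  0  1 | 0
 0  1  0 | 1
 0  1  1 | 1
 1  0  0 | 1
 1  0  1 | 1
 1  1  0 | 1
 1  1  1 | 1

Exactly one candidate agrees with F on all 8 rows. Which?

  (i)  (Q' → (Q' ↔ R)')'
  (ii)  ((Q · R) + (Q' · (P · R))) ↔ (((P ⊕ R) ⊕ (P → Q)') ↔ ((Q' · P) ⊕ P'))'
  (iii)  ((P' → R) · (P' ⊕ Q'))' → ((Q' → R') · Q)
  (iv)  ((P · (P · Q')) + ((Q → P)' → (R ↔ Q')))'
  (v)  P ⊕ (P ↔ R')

iii

(i): at (0,0,1) it gives 1, but F = 0 — eliminated.
(ii): at (0,0,1) it gives 1, but F = 0 — eliminated.
(iv): at (0,1,0) it gives 0, but F = 1 — eliminated.
(v): at (0,0,1) it gives 1, but F = 0 — eliminated.
That leaves (iii). Evaluating it on every row reproduces the table of F exactly.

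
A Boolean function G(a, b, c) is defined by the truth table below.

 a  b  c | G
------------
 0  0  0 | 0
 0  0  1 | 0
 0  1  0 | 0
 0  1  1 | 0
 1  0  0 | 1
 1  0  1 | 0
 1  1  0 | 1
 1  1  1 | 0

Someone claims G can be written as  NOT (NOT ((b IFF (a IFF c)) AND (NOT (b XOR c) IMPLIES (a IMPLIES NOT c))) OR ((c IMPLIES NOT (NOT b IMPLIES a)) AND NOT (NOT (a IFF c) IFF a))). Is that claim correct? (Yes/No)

No

Evaluate NOT (NOT ((b IFF (a IFF c)) AND (NOT (b XOR c) IMPLIES (a IMPLIES NOT c))) OR ((c IMPLIES NOT (NOT b IMPLIES a)) AND NOT (NOT (a IFF c) IFF a))) on each row and compare to G:
  a=0, b=0, c=0: formula gives 0, G = 0 ✓
  a=0, b=0, c=1: formula gives 0, G = 0 ✓
  a=0, b=1, c=0: formula gives 1, but G = 0 ✗
Since they disagree at (0,1,0), the expression is not a correct formula for G.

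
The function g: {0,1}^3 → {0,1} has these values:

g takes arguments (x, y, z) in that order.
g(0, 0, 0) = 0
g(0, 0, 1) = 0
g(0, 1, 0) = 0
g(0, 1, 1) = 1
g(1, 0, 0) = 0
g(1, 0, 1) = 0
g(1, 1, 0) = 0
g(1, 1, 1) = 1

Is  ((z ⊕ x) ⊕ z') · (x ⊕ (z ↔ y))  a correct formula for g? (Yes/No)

Evaluate ((z ⊕ x) ⊕ z') · (x ⊕ (z ↔ y)) on each row and compare to g:
  x=0, y=0, z=0: formula gives 1, but g = 0 ✗
Since they disagree at (0,0,0), the expression is not a correct formula for g.

No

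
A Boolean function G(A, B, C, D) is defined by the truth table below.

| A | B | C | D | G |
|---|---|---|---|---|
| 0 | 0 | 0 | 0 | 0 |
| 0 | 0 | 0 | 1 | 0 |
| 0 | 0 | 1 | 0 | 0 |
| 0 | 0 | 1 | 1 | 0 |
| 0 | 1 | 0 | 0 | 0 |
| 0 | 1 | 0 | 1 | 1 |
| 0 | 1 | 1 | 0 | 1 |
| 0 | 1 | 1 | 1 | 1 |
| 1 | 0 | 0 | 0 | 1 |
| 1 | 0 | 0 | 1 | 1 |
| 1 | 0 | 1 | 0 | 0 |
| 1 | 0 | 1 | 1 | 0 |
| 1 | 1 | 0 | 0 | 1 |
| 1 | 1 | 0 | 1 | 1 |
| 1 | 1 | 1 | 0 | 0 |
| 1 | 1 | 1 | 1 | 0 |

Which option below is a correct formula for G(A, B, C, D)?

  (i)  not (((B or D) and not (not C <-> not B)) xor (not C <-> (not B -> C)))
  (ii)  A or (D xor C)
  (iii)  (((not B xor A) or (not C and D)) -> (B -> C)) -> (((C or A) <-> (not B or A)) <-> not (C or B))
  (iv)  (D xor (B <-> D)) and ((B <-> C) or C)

(i) fails at (0,0,0,0): the formula yields 1, G is 0.
(ii) fails at (0,0,0,1): the formula yields 1, G is 0.
(iv) fails at (0,0,0,0): the formula yields 1, G is 0.
That leaves (iii). Evaluating it on every row reproduces the table of G exactly.

iii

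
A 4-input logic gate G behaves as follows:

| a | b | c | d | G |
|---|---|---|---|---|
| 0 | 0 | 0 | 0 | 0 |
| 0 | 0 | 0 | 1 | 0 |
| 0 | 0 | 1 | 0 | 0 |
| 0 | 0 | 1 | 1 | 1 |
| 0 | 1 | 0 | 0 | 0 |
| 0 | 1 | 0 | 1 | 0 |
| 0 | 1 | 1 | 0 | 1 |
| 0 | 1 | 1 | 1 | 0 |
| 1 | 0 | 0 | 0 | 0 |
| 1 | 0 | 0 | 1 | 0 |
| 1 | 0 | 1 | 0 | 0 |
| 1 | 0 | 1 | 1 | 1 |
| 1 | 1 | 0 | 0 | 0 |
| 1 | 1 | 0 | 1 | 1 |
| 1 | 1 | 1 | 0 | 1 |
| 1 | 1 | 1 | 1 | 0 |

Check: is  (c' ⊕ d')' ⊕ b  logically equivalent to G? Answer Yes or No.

Test each input against both G and the formula:
  a=0, b=0, c=0, d=0: formula gives 1, but G = 0 ✗
A single disagreement suffices: at (0,0,0,0) they differ, so the formula does not compute G.

No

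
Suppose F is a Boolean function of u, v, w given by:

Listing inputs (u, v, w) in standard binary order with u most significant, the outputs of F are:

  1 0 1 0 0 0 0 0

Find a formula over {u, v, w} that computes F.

F=1 on 2 inputs: (0,0,0), (0,1,0). Reading each as a conjunction of literals (¬u·¬v·¬w, ¬u·v·¬w) and taking the OR gives the canonical DNF.

F(u, v, w) = ((NOT u AND NOT v) AND NOT w) OR ((NOT u AND v) AND NOT w)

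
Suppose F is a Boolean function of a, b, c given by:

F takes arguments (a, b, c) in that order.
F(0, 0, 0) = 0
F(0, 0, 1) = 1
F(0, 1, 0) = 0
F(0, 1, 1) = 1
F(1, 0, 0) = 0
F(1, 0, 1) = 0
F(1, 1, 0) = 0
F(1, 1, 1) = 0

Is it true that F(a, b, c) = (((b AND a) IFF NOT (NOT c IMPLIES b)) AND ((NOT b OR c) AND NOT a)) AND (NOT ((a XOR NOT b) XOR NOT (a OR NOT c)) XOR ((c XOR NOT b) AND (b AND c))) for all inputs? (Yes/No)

Test each input against both F and the formula:
  a=0, b=0, c=0: formula gives 0, F = 0 ✓
  a=0, b=0, c=1: formula gives 1, F = 1 ✓
  a=0, b=1, c=0: formula gives 0, F = 0 ✓
  a=0, b=1, c=1: formula gives 1, F = 1 ✓
  a=1, b=0, c=0: formula gives 0, F = 0 ✓
  … (the remaining 3 rows also agree.)
No disagreement on any input; they are logically equivalent.

Yes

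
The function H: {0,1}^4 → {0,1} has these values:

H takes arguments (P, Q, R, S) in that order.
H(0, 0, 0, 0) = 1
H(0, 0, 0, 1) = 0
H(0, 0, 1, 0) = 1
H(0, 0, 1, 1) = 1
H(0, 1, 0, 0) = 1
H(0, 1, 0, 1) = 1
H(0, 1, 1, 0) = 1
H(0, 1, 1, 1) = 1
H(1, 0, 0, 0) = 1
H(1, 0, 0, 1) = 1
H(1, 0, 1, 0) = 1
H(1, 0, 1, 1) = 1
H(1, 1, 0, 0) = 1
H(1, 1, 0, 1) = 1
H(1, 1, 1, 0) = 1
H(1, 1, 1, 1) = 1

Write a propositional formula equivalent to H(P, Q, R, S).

H is 0 on exactly one input, (0,0,0,1), whose minterm is ¬P·¬Q·¬R·S. So H is the negation of that single conjunction.

H(P, Q, R, S) = (((P' · Q') · R') · S)'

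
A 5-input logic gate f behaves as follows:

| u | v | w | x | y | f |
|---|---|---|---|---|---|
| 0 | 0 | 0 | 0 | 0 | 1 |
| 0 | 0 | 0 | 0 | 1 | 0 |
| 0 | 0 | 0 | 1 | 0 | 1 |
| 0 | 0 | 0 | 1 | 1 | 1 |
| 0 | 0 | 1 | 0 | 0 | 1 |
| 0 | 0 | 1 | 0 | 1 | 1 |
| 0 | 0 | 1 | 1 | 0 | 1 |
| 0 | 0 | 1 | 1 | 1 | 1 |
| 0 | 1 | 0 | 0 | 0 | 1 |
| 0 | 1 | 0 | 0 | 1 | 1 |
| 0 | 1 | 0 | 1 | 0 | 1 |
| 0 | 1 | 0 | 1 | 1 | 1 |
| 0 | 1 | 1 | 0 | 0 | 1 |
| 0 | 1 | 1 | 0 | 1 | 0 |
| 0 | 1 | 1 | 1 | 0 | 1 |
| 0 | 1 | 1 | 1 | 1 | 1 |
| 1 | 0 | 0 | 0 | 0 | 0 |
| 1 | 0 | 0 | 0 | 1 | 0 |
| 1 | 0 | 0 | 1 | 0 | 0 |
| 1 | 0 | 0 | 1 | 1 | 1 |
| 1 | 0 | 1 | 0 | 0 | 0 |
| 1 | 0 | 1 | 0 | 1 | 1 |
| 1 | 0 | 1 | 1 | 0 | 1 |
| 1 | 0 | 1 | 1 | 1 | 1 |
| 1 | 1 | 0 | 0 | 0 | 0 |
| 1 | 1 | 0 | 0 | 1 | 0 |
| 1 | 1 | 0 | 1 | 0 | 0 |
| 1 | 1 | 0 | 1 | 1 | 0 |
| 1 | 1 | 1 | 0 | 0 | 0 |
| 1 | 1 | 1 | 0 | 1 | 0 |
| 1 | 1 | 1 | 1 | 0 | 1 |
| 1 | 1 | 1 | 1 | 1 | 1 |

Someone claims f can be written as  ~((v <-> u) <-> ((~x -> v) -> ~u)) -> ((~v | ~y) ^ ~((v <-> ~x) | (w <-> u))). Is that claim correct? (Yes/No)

Evaluate ~((v <-> u) <-> ((~x -> v) -> ~u)) -> ((~v | ~y) ^ ~((v <-> ~x) | (w <-> u))) on each row and compare to f:
  u=0, v=0, w=0, x=0, y=0: formula gives 1, f = 1 ✓
  u=0, v=0, w=0, x=0, y=1: formula gives 1, but f = 0 ✗
A single disagreement suffices: at (0,0,0,0,1) they differ, so the formula does not compute f.

No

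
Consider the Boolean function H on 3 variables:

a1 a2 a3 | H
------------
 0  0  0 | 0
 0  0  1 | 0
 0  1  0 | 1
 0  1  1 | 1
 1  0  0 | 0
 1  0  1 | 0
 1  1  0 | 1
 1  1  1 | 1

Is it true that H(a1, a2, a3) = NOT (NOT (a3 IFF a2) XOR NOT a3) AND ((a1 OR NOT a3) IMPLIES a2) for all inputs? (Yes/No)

Evaluate NOT (NOT (a3 IFF a2) XOR NOT a3) AND ((a1 OR NOT a3) IMPLIES a2) on each row and compare to H:
  a1=0, a2=0, a3=0: formula gives 0, H = 0 ✓
  a1=0, a2=0, a3=1: formula gives 0, H = 0 ✓
  a1=0, a2=1, a3=0: formula gives 1, H = 1 ✓
  a1=0, a2=1, a3=1: formula gives 1, H = 1 ✓
  a1=1, a2=0, a3=0: formula gives 0, H = 0 ✓
  … (the remaining 3 rows also agree.)
No disagreement on any input; they are logically equivalent.

Yes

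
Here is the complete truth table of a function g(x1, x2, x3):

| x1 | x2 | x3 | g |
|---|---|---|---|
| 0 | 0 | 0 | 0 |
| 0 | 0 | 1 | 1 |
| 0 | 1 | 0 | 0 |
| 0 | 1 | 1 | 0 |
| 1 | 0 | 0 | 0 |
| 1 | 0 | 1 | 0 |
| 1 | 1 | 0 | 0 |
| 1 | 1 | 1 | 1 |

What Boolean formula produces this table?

g=1 on 2 inputs: (0,0,1), (1,1,1). Reading each as a conjunction of literals (¬x1·¬x2·x3, x1·x2·x3) and taking the OR gives the canonical DNF.

g(x1, x2, x3) = ((NOT x1 AND NOT x2) AND x3) OR ((x1 AND x2) AND x3)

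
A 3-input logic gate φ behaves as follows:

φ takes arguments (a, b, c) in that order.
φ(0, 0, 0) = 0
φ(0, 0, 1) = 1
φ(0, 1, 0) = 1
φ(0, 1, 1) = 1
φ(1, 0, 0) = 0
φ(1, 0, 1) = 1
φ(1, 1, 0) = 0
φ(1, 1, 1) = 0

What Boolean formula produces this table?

φ=1 on 4 inputs: (0,0,1), (0,1,0), (0,1,1), (1,0,1). Reading each as a conjunction of literals (¬a·¬b·c, ¬a·b·¬c, ¬a·b·c, a·¬b·c) and taking the OR gives the canonical DNF.

φ(a, b, c) = ((((NOT a AND NOT b) AND c) OR ((NOT a AND b) AND NOT c)) OR ((NOT a AND b) AND c)) OR ((a AND NOT b) AND c)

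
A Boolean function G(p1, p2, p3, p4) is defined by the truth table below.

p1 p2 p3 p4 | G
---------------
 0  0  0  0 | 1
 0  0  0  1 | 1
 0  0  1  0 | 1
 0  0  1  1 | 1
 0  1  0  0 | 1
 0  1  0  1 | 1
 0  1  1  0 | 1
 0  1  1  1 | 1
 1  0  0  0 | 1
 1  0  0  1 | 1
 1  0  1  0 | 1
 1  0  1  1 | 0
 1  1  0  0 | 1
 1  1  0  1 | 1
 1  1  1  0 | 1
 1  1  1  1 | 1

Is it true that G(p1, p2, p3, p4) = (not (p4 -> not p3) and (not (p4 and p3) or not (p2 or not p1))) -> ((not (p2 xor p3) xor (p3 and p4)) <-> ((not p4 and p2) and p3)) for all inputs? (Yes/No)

Yes

Test each input against both G and the formula:
  p1=0, p2=0, p3=0, p4=0: formula gives 1, G = 1 ✓
  p1=0, p2=0, p3=0, p4=1: formula gives 1, G = 1 ✓
  p1=0, p2=0, p3=1, p4=0: formula gives 1, G = 1 ✓
  p1=0, p2=0, p3=1, p4=1: formula gives 1, G = 1 ✓
  …and likewise for the remaining 12 rows.
No disagreement on any input; they are logically equivalent.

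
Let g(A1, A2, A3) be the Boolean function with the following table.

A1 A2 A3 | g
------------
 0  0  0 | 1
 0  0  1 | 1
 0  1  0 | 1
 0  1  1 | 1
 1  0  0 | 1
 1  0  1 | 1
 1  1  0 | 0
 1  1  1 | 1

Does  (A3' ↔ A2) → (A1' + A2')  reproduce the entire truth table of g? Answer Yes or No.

Yes

Check the formula against g row by row:
  A1=0, A2=0, A3=0: formula gives 1, g = 1 ✓
  A1=0, A2=0, A3=1: formula gives 1, g = 1 ✓
  A1=0, A2=1, A3=0: formula gives 1, g = 1 ✓
  A1=0, A2=1, A3=1: formula gives 1, g = 1 ✓
  A1=1, A2=0, A3=0: formula gives 1, g = 1 ✓
  … (the remaining 3 rows also agree.)
All 8 rows match — the expression computes g exactly.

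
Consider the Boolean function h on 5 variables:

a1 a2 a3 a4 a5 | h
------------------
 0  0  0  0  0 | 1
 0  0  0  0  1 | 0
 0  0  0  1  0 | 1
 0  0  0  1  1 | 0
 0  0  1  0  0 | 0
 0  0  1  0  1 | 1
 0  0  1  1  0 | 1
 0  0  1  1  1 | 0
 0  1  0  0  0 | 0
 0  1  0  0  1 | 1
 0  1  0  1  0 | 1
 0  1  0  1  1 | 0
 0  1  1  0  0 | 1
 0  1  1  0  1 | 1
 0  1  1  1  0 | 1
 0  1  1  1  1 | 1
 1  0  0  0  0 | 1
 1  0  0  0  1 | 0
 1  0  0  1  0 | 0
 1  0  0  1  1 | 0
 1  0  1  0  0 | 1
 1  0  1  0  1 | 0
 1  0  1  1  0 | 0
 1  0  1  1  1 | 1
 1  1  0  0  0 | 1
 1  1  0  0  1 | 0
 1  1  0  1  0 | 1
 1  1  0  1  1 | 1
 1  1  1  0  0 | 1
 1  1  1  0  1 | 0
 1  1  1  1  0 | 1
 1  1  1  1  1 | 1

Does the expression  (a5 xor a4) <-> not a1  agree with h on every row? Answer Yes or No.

No

Check the formula against h row by row:
  a1=0, a2=0, a3=0, a4=0, a5=0: formula gives 0, but h = 1 ✗
Row (0,0,0,0,0) is a counterexample, so the formula is not equivalent to h.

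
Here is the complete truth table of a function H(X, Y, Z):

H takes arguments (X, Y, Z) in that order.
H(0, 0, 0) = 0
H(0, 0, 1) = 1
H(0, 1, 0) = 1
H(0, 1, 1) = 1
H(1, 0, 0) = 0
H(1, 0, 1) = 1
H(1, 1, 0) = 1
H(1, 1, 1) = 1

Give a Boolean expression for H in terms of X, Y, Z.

H is 0 on only 2 rows — (0,0,0), (1,0,0). Writing each as a minterm (¬X·¬Y·¬Z, X·¬Y·¬Z) and OR-ing them characterizes exactly where H=0, so H is the negation of that disjunction.

H(X, Y, Z) = not (((not X and not Y) and not Z) or ((X and not Y) and not Z))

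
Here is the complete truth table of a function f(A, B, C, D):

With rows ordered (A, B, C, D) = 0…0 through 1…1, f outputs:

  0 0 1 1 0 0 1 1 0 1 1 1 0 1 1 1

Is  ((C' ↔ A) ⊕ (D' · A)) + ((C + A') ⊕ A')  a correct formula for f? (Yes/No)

Evaluate ((C' ↔ A) ⊕ (D' · A)) + ((C + A') ⊕ A') on each row and compare to f:
  A=0, B=0, C=0, D=0: formula gives 0, f = 0 ✓
  A=0, B=0, C=0, D=1: formula gives 0, f = 0 ✓
  A=0, B=0, C=1, D=0: formula gives 1, f = 1 ✓
  A=0, B=0, C=1, D=1: formula gives 1, f = 1 ✓
  …and likewise for the remaining 12 rows.
No disagreement on any input; they are logically equivalent.

Yes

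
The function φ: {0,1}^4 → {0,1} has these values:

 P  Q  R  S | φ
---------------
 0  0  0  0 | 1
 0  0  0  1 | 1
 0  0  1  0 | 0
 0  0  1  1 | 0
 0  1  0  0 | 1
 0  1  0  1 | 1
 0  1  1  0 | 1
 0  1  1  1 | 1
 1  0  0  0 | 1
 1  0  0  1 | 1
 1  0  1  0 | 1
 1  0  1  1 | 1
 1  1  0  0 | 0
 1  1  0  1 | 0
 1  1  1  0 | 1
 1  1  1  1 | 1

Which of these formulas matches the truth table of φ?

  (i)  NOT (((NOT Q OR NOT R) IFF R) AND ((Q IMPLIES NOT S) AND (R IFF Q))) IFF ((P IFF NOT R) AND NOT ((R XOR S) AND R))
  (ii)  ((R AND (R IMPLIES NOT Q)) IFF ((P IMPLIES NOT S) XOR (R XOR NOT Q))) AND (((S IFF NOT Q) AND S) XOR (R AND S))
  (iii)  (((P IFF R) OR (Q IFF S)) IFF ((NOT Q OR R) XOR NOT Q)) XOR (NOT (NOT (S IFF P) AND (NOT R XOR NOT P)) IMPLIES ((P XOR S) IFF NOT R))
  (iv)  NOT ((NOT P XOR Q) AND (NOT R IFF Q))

(i) disagrees with φ on (0,0,0,0) (formula → 0, table → 1); rule it out.
(ii) disagrees with φ on (0,0,0,0) (formula → 0, table → 1); rule it out.
(iii) disagrees with φ on (0,0,0,0) (formula → 0, table → 1); rule it out.
(iv) is the remaining candidate, and it agrees with φ on all 16 inputs.

iv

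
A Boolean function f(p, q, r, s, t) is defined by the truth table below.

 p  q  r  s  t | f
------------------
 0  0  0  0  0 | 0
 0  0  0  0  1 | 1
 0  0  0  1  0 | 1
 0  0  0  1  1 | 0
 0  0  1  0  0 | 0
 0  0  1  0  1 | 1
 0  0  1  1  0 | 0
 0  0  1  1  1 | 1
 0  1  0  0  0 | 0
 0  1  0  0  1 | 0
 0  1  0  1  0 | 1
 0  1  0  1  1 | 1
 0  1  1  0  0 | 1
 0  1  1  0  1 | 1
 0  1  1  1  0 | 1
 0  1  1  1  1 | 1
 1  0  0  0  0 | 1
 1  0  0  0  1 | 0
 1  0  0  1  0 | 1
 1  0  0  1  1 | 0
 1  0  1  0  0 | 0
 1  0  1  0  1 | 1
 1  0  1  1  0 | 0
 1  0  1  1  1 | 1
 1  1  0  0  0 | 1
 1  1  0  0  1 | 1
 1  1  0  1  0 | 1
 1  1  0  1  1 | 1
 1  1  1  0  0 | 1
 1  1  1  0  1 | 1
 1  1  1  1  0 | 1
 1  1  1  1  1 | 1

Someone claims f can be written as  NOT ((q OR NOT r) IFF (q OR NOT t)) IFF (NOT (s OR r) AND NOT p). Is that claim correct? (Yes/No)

Yes

Evaluate NOT ((q OR NOT r) IFF (q OR NOT t)) IFF (NOT (s OR r) AND NOT p) on each row and compare to f:
  p=0, q=0, r=0, s=0, t=0: formula gives 0, f = 0 ✓
  p=0, q=0, r=0, s=0, t=1: formula gives 1, f = 1 ✓
  p=0, q=0, r=0, s=1, t=0: formula gives 1, f = 1 ✓
  p=0, q=0, r=0, s=1, t=1: formula gives 0, f = 0 ✓
  …and likewise for the remaining 28 rows.
Every row agrees, so the formula is equivalent.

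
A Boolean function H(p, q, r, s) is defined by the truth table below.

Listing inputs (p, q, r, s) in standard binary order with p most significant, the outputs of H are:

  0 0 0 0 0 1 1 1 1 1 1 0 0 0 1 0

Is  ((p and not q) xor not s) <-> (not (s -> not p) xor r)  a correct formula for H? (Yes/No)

No

Test each input against both H and the formula:
  p=0, q=0, r=0, s=0: formula gives 0, H = 0 ✓
  p=0, q=0, r=0, s=1: formula gives 1, but H = 0 ✗
Row (0,0,0,1) is a counterexample, so the formula is not equivalent to H.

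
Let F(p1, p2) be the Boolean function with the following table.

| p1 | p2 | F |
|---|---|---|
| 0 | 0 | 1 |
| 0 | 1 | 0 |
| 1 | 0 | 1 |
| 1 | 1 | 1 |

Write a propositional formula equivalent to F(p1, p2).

F(p1, p2) = p2 → p1

This is p2 → p1 (false only at 0,1).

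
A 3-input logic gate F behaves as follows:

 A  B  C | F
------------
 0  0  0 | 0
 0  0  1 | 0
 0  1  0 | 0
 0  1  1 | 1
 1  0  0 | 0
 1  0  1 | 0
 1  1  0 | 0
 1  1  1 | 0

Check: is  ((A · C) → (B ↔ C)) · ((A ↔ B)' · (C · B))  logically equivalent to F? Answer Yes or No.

Check the formula against F row by row:
  A=0, B=0, C=0: formula gives 0, F = 0 ✓
  A=0, B=0, C=1: formula gives 0, F = 0 ✓
  A=0, B=1, C=0: formula gives 0, F = 0 ✓
  A=0, B=1, C=1: formula gives 1, F = 1 ✓
  A=1, B=0, C=0: formula gives 0, F = 0 ✓
  …and likewise for the remaining 3 rows.
All 8 rows match — the expression computes F exactly.

Yes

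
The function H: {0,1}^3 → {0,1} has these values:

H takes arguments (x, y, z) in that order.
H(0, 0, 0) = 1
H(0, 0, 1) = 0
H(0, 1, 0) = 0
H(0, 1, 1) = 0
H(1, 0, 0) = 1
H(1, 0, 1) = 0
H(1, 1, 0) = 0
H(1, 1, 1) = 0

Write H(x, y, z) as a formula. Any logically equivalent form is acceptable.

H(x, y, z) = ((~x & ~y) & ~z) | ((x & ~y) & ~z)

The 1-rows are (0,0,0), (1,0,0). Each contributes one minterm — ¬x·¬y·¬z; x·¬y·¬z — and their disjunction is a sum-of-products form of H.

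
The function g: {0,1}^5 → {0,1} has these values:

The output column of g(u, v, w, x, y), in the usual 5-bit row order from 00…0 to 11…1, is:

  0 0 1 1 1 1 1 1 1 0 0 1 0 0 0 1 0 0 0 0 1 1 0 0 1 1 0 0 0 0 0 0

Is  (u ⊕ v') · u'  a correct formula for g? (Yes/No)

No

Evaluate (u ⊕ v') · u' on each row and compare to g:
  u=0, v=0, w=0, x=0, y=0: formula gives 1, but g = 0 ✗
Row (0,0,0,0,0) is a counterexample, so the formula is not equivalent to g.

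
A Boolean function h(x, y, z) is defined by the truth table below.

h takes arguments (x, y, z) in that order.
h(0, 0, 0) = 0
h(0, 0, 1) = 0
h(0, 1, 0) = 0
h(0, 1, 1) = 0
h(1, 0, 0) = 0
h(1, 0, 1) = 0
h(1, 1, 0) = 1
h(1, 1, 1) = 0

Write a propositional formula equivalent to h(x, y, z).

Only row (1,1,0) gives 1. That row's minterm x·y·¬z is h directly.

h(x, y, z) = (x and y) and not z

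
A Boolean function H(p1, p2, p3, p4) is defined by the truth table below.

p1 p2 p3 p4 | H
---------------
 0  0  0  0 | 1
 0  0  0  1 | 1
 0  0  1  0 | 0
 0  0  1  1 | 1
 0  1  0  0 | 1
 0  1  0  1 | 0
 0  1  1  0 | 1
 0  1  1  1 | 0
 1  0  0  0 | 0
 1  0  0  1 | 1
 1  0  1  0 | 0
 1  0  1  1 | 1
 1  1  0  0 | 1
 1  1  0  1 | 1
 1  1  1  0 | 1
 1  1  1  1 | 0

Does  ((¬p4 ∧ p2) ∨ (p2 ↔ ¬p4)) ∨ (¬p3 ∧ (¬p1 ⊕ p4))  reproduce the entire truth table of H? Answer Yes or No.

Yes

Test each input against both H and the formula:
  p1=0, p2=0, p3=0, p4=0: formula gives 1, H = 1 ✓
  p1=0, p2=0, p3=0, p4=1: formula gives 1, H = 1 ✓
  p1=0, p2=0, p3=1, p4=0: formula gives 0, H = 0 ✓
  p1=0, p2=0, p3=1, p4=1: formula gives 1, H = 1 ✓
  …and likewise for the remaining 12 rows.
Every row agrees, so the formula is equivalent.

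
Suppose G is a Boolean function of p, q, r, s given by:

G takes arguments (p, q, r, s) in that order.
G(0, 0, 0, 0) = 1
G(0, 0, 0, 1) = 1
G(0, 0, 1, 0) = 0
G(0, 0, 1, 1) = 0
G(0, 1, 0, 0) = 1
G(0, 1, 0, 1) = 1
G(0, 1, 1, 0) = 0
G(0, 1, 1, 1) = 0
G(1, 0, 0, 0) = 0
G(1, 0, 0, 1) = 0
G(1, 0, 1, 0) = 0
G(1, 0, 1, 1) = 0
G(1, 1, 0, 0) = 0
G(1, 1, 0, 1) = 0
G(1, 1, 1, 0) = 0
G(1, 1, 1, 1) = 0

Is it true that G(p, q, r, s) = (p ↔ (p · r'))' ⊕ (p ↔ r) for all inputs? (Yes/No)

Yes

Test each input against both G and the formula:
  p=0, q=0, r=0, s=0: formula gives 1, G = 1 ✓
  p=0, q=0, r=0, s=1: formula gives 1, G = 1 ✓
  p=0, q=0, r=1, s=0: formula gives 0, G = 0 ✓
  p=0, q=0, r=1, s=1: formula gives 0, G = 0 ✓
  … (the remaining 12 rows also agree.)
Every row agrees, so the formula is equivalent.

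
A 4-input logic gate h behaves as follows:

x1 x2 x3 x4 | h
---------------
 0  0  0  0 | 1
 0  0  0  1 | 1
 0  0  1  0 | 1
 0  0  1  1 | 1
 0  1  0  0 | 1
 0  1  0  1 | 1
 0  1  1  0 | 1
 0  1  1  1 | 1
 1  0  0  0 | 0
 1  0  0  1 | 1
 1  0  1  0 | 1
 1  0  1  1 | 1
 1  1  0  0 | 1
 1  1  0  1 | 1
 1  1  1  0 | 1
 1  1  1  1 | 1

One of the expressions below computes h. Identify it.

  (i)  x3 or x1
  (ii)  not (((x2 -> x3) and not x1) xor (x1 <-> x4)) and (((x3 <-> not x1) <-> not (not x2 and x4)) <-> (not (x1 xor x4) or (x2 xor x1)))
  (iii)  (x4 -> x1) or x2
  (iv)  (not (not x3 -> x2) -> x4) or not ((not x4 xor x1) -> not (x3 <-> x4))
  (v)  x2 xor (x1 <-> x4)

(i) disagrees with h on (0,0,0,0) (formula → 0, table → 1); rule it out.
(ii) disagrees with h on (0,0,0,0) (formula → 0, table → 1); rule it out.
(iii) disagrees with h on (0,0,0,1) (formula → 0, table → 1); rule it out.
(v) disagrees with h on (0,0,0,1) (formula → 0, table → 1); rule it out.
That leaves (iv). Evaluating it on every row reproduces the table of h exactly.

iv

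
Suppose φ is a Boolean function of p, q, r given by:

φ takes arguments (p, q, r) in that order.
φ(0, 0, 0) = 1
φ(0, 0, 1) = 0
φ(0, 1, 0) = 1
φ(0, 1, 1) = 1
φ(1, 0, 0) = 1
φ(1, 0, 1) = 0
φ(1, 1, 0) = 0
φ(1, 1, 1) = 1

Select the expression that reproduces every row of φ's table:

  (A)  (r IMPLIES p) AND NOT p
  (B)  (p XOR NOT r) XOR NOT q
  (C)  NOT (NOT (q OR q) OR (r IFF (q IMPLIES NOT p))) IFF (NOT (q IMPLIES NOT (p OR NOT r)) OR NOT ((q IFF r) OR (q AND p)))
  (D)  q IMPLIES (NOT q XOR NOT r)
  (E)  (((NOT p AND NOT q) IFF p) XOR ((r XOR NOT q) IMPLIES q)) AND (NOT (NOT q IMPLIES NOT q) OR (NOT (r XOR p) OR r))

(A): at (0,1,1) it gives 0, but φ = 1 — eliminated.
(B): at (0,0,0) it gives 0, but φ = 1 — eliminated.
(D): at (0,0,1) it gives 1, but φ = 0 — eliminated.
(E): at (0,0,0) it gives 0, but φ = 1 — eliminated.
(C) is the remaining candidate, and it agrees with φ on all 8 inputs.

C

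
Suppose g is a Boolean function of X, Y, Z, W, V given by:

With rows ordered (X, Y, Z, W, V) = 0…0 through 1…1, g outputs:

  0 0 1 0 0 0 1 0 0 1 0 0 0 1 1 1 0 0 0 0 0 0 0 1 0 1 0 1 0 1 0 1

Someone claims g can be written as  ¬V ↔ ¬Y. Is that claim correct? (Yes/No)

Check the formula against g row by row:
  X=0, Y=0, Z=0, W=0, V=0: formula gives 1, but g = 0 ✗
Since they disagree at (0,0,0,0,0), the expression is not a correct formula for g.

No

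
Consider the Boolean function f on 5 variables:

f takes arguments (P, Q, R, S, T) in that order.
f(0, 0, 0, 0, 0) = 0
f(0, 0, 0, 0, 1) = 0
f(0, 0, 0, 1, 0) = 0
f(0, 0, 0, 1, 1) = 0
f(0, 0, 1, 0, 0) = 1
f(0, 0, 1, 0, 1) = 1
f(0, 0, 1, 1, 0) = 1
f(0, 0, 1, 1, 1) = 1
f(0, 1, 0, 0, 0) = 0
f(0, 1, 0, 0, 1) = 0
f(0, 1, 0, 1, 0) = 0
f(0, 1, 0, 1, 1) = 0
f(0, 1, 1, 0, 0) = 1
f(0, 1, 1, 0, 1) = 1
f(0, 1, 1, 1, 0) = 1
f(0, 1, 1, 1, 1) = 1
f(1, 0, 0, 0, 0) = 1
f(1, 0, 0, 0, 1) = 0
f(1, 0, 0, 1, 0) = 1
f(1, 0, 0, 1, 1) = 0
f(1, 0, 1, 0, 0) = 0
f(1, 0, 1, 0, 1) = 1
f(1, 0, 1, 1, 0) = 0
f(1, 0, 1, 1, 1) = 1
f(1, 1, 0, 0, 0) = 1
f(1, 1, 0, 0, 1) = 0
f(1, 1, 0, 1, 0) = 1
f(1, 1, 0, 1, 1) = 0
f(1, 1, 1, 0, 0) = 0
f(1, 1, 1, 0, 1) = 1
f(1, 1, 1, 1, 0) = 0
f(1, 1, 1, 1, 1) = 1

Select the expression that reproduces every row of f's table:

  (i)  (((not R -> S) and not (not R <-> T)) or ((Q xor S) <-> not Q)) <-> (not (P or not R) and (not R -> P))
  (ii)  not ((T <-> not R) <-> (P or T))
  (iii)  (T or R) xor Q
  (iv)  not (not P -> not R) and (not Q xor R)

(i) fails at (0,0,0,0,0): the formula yields 1, f is 0.
(iii) fails at (0,0,0,0,1): the formula yields 1, f is 0.
(iv) fails at (0,0,1,0,0): the formula yields 0, f is 1.
That leaves (ii). Evaluating it on every row reproduces the table of f exactly.

ii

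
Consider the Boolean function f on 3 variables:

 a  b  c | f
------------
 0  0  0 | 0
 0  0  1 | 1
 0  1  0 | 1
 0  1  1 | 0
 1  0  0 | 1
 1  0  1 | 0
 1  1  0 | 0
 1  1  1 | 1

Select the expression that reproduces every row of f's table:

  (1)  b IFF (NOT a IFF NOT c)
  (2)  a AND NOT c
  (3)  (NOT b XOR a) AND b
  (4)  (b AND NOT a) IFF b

1

(2) disagrees with f on (0,0,1) (formula → 0, table → 1); rule it out.
(3) disagrees with f on (0,0,1) (formula → 0, table → 1); rule it out.
(4) disagrees with f on (0,0,0) (formula → 1, table → 0); rule it out.
Only (1) survives; checking it on all 8 rows confirms it matches f.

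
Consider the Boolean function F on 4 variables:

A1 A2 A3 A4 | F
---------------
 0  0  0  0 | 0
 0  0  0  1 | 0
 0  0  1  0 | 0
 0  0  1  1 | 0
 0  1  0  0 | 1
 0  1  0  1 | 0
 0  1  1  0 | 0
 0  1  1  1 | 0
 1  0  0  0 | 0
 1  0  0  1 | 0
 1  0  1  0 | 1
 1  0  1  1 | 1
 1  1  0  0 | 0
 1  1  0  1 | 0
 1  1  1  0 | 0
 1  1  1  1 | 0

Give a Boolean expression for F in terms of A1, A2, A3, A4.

F(A1, A2, A3, A4) = ((((NOT A1 AND A2) AND NOT A3) AND NOT A4) OR (((A1 AND NOT A2) AND A3) AND NOT A4)) OR (((A1 AND NOT A2) AND A3) AND A4)

The 1-rows are (0,1,0,0), (1,0,1,0), (1,0,1,1). Each contributes one minterm — ¬A1·A2·¬A3·¬A4; A1·¬A2·A3·¬A4; A1·¬A2·A3·A4 — and their disjunction is a sum-of-products form of F.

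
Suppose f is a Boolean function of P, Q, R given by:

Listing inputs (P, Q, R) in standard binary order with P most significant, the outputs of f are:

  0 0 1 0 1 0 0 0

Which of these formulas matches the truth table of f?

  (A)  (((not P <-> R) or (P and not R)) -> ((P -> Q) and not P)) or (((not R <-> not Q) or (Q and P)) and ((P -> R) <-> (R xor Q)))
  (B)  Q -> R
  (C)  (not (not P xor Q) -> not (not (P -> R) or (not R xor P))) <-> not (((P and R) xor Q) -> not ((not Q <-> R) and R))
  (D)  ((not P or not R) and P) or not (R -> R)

(A) disagrees with f on (0,0,0) (formula → 1, table → 0); rule it out.
(B) disagrees with f on (0,0,0) (formula → 1, table → 0); rule it out.
(D) disagrees with f on (0,1,0) (formula → 0, table → 1); rule it out.
That leaves (C). Evaluating it on every row reproduces the table of f exactly.

C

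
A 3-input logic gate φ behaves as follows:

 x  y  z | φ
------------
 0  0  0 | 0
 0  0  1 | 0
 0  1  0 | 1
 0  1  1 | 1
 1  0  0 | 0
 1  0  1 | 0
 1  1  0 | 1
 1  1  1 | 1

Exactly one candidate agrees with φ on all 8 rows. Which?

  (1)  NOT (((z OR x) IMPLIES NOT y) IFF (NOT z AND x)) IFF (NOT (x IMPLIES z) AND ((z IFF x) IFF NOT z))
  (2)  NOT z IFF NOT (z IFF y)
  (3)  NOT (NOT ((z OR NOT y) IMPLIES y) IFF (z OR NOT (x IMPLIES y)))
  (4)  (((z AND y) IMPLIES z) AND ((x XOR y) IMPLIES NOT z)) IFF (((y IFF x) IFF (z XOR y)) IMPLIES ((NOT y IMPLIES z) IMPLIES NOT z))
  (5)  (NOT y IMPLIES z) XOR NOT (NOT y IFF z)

2

(1) disagrees with φ on (0,1,0) (formula → 0, table → 1); rule it out.
(3) disagrees with φ on (0,0,0) (formula → 1, table → 0); rule it out.
(4) disagrees with φ on (0,0,0) (formula → 1, table → 0); rule it out.
(5) disagrees with φ on (0,0,0) (formula → 1, table → 0); rule it out.
That leaves (2). Evaluating it on every row reproduces the table of φ exactly.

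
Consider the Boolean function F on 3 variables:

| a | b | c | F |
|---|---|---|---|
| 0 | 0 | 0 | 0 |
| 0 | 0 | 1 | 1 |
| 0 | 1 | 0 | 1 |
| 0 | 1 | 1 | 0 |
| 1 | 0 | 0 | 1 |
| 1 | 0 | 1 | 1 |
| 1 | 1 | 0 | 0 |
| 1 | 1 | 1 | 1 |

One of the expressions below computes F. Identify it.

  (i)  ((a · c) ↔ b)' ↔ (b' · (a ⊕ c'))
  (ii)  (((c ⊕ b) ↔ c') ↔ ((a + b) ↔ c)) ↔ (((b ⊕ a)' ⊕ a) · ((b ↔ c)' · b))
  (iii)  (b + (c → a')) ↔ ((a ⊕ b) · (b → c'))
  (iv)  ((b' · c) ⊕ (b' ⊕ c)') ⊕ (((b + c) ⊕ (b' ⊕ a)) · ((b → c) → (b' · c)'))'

(i) disagrees with F on (0,1,0) (formula → 0, table → 1); rule it out.
(ii) disagrees with F on (0,0,0) (formula → 1, table → 0); rule it out.
(iii) disagrees with F on (0,0,1) (formula → 0, table → 1); rule it out.
Only (iv) survives; checking it on all 8 rows confirms it matches F.

iv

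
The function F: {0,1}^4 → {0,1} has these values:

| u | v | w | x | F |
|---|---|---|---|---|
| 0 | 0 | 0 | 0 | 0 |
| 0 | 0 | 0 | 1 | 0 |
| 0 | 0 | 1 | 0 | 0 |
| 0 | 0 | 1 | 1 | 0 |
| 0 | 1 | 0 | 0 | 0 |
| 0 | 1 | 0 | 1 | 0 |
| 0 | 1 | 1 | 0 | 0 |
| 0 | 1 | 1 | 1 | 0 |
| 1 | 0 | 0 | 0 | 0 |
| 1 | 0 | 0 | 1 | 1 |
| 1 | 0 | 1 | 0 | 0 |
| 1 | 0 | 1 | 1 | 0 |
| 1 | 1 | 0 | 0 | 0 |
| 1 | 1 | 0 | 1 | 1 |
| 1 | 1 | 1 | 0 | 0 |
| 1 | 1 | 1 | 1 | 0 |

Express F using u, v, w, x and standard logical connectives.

F=1 on 2 inputs: (1,0,0,1), (1,1,0,1). Reading each as a conjunction of literals (u·¬v·¬w·x, u·v·¬w·x) and taking the OR gives the canonical DNF.

F(u, v, w, x) = (((u & ~v) & ~w) & x) | (((u & v) & ~w) & x)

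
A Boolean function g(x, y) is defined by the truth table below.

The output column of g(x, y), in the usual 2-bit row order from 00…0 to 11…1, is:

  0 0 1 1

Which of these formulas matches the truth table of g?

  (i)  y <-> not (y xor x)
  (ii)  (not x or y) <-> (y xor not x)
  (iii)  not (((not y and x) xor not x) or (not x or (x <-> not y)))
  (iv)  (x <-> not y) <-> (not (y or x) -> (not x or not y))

i

(ii): at (0,0) it gives 1, but g = 0 — eliminated.
(iii): at (1,0) it gives 0, but g = 1 — eliminated.
(iv): at (0,1) it gives 1, but g = 0 — eliminated.
Only (i) survives; checking it on all 4 rows confirms it matches g.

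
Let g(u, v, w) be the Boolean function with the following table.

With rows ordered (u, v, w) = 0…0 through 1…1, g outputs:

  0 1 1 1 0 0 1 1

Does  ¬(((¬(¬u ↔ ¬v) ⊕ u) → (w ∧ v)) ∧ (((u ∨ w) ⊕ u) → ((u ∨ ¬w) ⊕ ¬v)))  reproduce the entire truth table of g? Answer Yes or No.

Evaluate ¬(((¬(¬u ↔ ¬v) ⊕ u) → (w ∧ v)) ∧ (((u ∨ w) ⊕ u) → ((u ∨ ¬w) ⊕ ¬v))) on each row and compare to g:
  u=0, v=0, w=0: formula gives 0, g = 0 ✓
  u=0, v=0, w=1: formula gives 0, but g = 1 ✗
Row (0,0,1) is a counterexample, so the formula is not equivalent to g.

No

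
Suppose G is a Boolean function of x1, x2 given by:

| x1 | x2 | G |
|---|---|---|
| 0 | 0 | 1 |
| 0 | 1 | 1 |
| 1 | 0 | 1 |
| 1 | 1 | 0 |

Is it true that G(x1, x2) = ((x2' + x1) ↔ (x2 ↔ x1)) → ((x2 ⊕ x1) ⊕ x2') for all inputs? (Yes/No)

Evaluate ((x2' + x1) ↔ (x2 ↔ x1)) → ((x2 ⊕ x1) ⊕ x2') on each row and compare to G:
  x1=0, x2=0: formula gives 1, G = 1 ✓
  x1=0, x2=1: formula gives 1, G = 1 ✓
  x1=1, x2=0: formula gives 1, G = 1 ✓
  x1=1, x2=1: formula gives 0, G = 0 ✓
No disagreement on any input; they are logically equivalent.

Yes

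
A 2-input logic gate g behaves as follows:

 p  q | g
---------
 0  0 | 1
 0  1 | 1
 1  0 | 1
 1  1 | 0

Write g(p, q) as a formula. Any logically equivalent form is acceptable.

The output is 0 only when every input is 1 — NAND of all inputs.

g(p, q) = not (p and q)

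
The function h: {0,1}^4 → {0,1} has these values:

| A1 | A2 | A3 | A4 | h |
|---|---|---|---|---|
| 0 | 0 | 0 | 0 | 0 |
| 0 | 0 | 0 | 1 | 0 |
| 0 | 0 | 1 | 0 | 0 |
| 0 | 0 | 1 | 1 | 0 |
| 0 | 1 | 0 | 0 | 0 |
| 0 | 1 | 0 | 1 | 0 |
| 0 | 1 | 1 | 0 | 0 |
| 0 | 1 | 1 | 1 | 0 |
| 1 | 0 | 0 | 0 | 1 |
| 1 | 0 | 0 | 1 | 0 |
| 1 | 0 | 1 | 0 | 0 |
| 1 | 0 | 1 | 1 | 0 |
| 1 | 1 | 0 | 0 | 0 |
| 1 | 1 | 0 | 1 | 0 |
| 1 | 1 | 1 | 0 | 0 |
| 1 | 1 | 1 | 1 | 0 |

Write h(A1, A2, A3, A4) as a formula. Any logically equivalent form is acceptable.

h is 1 on exactly one input, (1,0,0,0), whose minterm is A1·¬A2·¬A3·¬A4. So h is just that conjunction.

h(A1, A2, A3, A4) = ((A1 · A2') · A3') · A4'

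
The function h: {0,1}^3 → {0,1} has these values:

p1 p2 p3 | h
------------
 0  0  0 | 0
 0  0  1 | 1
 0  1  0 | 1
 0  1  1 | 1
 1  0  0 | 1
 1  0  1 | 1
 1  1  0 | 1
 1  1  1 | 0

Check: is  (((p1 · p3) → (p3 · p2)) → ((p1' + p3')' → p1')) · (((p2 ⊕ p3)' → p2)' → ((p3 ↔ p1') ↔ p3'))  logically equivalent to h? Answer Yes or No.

Evaluate (((p1 · p3) → (p3 · p2)) → ((p1' + p3')' → p1')) · (((p2 ⊕ p3)' → p2)' → ((p3 ↔ p1') ↔ p3')) on each row and compare to h:
  p1=0, p2=0, p3=0: formula gives 0, h = 0 ✓
  p1=0, p2=0, p3=1: formula gives 1, h = 1 ✓
  p1=0, p2=1, p3=0: formula gives 1, h = 1 ✓
  p1=0, p2=1, p3=1: formula gives 1, h = 1 ✓
  p1=1, p2=0, p3=0: formula gives 1, h = 1 ✓
  …and likewise for the remaining 3 rows.
No disagreement on any input; they are logically equivalent.

Yes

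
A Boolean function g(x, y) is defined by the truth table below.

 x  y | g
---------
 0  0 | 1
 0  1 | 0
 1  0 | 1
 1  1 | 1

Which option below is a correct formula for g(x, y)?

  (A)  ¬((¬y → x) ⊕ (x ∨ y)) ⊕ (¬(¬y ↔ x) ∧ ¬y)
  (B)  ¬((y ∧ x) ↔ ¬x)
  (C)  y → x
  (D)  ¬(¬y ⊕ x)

C

(A) disagrees with g on (0,0) (formula → 0, table → 1); rule it out.
(B) disagrees with g on (0,1) (formula → 1, table → 0); rule it out.
(D) disagrees with g on (0,0) (formula → 0, table → 1); rule it out.
Only (C) survives; checking it on all 4 rows confirms it matches g.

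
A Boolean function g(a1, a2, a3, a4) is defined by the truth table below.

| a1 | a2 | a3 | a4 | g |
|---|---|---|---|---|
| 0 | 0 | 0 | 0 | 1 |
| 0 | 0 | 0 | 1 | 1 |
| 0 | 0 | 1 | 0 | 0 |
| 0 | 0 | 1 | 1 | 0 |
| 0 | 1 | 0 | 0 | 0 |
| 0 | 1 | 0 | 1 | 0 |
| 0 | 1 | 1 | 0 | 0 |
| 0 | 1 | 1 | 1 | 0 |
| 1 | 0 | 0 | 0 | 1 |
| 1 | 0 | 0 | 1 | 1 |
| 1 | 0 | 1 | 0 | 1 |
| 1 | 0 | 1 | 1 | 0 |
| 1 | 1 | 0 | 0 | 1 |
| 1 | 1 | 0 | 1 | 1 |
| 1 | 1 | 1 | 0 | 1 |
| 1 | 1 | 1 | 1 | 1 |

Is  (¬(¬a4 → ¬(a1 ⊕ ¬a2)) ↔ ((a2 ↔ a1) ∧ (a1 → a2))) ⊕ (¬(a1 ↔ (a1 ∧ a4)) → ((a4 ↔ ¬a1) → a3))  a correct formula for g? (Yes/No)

Test each input against both g and the formula:
  a1=0, a2=0, a3=0, a4=0: formula gives 0, but g = 1 ✗
A single disagreement suffices: at (0,0,0,0) they differ, so the formula does not compute g.

No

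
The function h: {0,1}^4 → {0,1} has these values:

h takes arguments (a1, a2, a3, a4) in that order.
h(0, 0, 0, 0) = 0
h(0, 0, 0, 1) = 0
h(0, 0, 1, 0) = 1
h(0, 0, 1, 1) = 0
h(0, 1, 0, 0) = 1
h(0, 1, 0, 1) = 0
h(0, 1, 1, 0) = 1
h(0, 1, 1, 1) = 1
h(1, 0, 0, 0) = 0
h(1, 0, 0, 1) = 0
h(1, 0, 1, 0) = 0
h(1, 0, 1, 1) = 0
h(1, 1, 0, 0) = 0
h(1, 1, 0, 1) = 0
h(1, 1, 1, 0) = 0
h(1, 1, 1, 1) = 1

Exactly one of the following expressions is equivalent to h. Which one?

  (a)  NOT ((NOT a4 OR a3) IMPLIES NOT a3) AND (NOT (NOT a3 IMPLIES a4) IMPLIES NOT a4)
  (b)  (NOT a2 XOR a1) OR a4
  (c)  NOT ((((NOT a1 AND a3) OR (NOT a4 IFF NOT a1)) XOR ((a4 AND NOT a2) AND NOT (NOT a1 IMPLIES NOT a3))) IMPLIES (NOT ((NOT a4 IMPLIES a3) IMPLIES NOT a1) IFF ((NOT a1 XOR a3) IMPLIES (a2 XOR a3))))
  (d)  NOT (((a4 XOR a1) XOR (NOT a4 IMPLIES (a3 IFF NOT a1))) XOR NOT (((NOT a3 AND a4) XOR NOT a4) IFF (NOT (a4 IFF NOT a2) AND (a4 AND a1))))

c

(a): at (0,0,1,1) it gives 1, but h = 0 — eliminated.
(b): at (0,0,0,0) it gives 1, but h = 0 — eliminated.
(d): at (0,0,1,1) it gives 1, but h = 0 — eliminated.
(c) is the remaining candidate, and it agrees with h on all 16 inputs.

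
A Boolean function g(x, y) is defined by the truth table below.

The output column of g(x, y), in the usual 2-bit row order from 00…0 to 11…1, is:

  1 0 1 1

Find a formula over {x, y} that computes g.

This is y → x (false only at 0,1).

g(x, y) = y IMPLIES x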